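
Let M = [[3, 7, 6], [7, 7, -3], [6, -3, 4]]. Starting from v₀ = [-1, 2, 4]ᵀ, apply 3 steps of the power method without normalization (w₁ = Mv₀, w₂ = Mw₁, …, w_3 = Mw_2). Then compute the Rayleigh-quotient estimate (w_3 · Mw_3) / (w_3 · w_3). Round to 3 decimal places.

w1 = Mv₀ = (3·(-1) + 7·2 + 6·4; 7·(-1) + 7·2 + (-3)·4; 6·(-1) + (-3)·2 + 4·4) = (35, -5, 4)
w2 = Mw1 = (3·35 + 7·(-5) + 6·4; 7·35 + 7·(-5) + (-3)·4; 6·35 + (-3)·(-5) + 4·4) = (94, 198, 241)
w3 = Mw2 = (3114, 1321, 934)
Mw3 = (24193, 28243, 18457)
w3·Mw3 = 3114·24193 + 1321·28243 + 934·18457 = 129884843; w3·w3 = 3114·3114 + 1321·1321 + 934·934 = 12314393
λ ≈ 129884843/12314393 = 10.547

λ ≈ 10.547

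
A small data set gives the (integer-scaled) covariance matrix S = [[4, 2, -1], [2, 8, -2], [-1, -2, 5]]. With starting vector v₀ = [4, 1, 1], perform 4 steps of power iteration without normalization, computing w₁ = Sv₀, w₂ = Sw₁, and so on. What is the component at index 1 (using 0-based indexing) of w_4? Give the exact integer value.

14578

w1 = Sv₀ = (4·4 + 2·1 + (-1)·1; 2·4 + 8·1 + (-2)·1; (-1)·4 + (-2)·1 + 5·1) = (17, 14, -1)
w2 = Sw1 = (4·17 + 2·14 + (-1)·(-1); 2·17 + 8·14 + (-2)·(-1); (-1)·17 + (-2)·14 + 5·(-1)) = (97, 148, -50)
w3 = Sw2 = (734, 1478, -643)
w4 = Sw3 = (6535, 14578, -6905)
The requested component of w4 is 14578.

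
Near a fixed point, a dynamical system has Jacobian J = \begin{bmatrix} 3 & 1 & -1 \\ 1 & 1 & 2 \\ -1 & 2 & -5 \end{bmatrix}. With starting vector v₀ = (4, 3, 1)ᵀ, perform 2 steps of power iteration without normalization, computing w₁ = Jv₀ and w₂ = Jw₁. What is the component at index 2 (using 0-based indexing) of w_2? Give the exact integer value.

19

w1 = Jv₀ = (3·4 + 1·3 + (-1)·1; 1·4 + 1·3 + 2·1; (-1)·4 + 2·3 + (-5)·1) = (14, 9, -3)
w2 = Jw1 = (3·14 + 1·9 + (-1)·(-3); 1·14 + 1·9 + 2·(-3); (-1)·14 + 2·9 + (-5)·(-3)) = (54, 17, 19)
The requested component of w2 is 19.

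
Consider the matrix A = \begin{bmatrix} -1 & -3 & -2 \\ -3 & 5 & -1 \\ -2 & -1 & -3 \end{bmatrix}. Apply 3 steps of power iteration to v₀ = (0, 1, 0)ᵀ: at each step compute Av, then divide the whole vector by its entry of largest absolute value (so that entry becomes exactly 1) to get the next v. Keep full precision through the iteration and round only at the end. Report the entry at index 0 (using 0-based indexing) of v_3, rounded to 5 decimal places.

Av0 = (-3.000000, 5.000000, -1.000000); divide by 5.000000 → v1 = (-0.600000, 1.000000, -0.200000)
Av1 = (-2.000000, 7.000000, 0.800000); divide by 7.000000 → v2 = (-0.285714, 1.000000, 0.114286)
Av2 = (-2.942857, 5.742857, -0.771429); divide by 5.742857 → v3 = (-0.512438, 1.000000, -0.134328)
Requested entry of v3: -103/201 = -0.51244

-0.51244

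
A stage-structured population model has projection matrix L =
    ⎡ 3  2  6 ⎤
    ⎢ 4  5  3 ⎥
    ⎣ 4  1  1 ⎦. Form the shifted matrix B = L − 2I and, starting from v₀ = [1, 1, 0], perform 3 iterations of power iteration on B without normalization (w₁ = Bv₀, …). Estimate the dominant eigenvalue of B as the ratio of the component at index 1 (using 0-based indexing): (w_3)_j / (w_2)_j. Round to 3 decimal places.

μ ≈ 7.792

B = L − 2I has rows (1, 2, 6); (4, 3, 3); (4, 1, -1)
w1 = Bv₀ = (3, 7, 5)
w2 = Bw1 = (47, 48, 14)
w3 = Bw2 = (227, 374, 222)
Ratio: 374/48 = 7.792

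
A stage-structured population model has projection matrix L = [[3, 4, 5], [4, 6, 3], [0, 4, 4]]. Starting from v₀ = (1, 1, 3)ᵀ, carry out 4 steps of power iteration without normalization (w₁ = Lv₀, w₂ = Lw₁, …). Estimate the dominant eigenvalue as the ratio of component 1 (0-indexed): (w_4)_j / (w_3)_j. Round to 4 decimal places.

w1 = Lv₀ = (3·1 + 4·1 + 5·3; 4·1 + 6·1 + 3·3; 0·1 + 4·1 + 4·3) = (22, 19, 16)
w2 = Lw1 = (3·22 + 4·19 + 5·16; 4·22 + 6·19 + 3·16; 0·22 + 4·19 + 4·16) = (222, 250, 140)
w3 = Lw2 = (2366, 2808, 1560)
w4 = Lw3 = (26130, 30992, 17472)
Ratio at component: 30992 / 2808 = 11.0370

11.0370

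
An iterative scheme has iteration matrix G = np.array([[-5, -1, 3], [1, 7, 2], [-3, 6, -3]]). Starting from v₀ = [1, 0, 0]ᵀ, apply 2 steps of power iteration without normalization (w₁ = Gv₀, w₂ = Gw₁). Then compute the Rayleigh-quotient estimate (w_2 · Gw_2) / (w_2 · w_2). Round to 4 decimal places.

-4.0955

w1 = Gv₀ = ((-5)·1 + (-1)·0 + 3·0; 1·1 + 7·0 + 2·0; (-3)·1 + 6·0 + (-3)·0) = (-5, 1, -3)
w2 = Gw1 = ((-5)·(-5) + (-1)·1 + 3·(-3); 1·(-5) + 7·1 + 2·(-3); (-3)·(-5) + 6·1 + (-3)·(-3)) = (15, -4, 30)
Gw2 = (19, 47, -159)
w2·Gw2 = 15·19 + (-4)·47 + 30·(-159) = -4673; w2·w2 = 15·15 + (-4)·(-4) + 30·30 = 1141
λ ≈ -4673/1141 = -4.0955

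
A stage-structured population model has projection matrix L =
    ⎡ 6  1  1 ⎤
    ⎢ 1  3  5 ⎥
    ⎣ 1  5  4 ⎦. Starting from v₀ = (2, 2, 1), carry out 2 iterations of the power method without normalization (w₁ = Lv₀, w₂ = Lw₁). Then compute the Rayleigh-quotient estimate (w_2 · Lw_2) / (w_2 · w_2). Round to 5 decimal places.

w1 = Lv₀ = (6·2 + 1·2 + 1·1; 1·2 + 3·2 + 5·1; 1·2 + 5·2 + 4·1) = (15, 13, 16)
w2 = Lw1 = (6·15 + 1·13 + 1·16; 1·15 + 3·13 + 5·16; 1·15 + 5·13 + 4·16) = (119, 134, 144)
Lw2 = (992, 1241, 1365)
w2·Lw2 = 119·992 + 134·1241 + 144·1365 = 480902; w2·w2 = 119·119 + 134·134 + 144·144 = 52853
λ ≈ 480902/52853 = 9.09886

λ ≈ 9.09886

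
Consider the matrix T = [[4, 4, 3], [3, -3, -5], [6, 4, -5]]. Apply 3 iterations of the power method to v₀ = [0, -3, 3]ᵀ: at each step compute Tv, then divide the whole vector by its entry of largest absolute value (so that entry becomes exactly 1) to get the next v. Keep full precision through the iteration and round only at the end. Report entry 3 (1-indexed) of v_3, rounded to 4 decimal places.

0.4736

Tv0 = (-3.00000, -6.00000, -27.00000); divide by -27.00000 → v1 = (0.11111, 0.22222, 1.00000)
Tv1 = (4.33333, -5.33333, -3.44444); divide by -5.33333 → v2 = (-0.81250, 1.00000, 0.64583)
Tv2 = (2.68750, -8.66667, -4.10417); divide by -8.66667 → v3 = (-0.31010, 1.00000, 0.47356)
Requested entry of v3: -591/-1248 = 0.4736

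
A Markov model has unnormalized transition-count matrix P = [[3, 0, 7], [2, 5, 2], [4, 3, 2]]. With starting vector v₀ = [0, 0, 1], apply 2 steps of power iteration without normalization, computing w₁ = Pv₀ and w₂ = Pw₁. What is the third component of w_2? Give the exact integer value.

w1 = Pv₀ = (3·0 + 0·0 + 7·1; 2·0 + 5·0 + 2·1; 4·0 + 3·0 + 2·1) = (7, 2, 2)
w2 = Pw1 = (3·7 + 0·2 + 7·2; 2·7 + 5·2 + 2·2; 4·7 + 3·2 + 2·2) = (35, 28, 38)
The requested component of w2 is 38.

38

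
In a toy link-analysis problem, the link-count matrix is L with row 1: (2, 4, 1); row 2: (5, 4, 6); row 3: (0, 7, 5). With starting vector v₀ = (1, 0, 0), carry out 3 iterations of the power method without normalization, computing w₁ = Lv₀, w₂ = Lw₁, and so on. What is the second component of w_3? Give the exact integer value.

450

w1 = Lv₀ = (2·1 + 4·0 + 1·0; 5·1 + 4·0 + 6·0; 0·1 + 7·0 + 5·0) = (2, 5, 0)
w2 = Lw1 = (2·2 + 4·5 + 1·0; 5·2 + 4·5 + 6·0; 0·2 + 7·5 + 5·0) = (24, 30, 35)
w3 = Lw2 = (203, 450, 385)
The requested component of w3 is 450.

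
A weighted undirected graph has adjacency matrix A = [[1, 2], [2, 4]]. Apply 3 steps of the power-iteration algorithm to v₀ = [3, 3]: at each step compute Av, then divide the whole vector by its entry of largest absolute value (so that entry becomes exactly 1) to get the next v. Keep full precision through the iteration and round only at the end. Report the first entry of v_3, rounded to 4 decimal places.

Av0 = (9.00000, 18.00000); divide by 18.00000 → v1 = (0.50000, 1.00000)
Av1 = (2.50000, 5.00000); divide by 5.00000 → v2 = (0.50000, 1.00000)
Av2 = (2.50000, 5.00000); divide by 5.00000 → v3 = (0.50000, 1.00000)
Requested entry of v3: 225/450 = 0.5000

0.5000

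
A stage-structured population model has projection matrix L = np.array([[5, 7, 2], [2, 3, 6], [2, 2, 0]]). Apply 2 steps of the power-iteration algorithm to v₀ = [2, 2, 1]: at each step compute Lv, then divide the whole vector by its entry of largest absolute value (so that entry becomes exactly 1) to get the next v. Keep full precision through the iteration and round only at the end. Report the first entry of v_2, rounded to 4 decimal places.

Lv0 = (26.00000, 16.00000, 8.00000); divide by 26.00000 → v1 = (1.00000, 0.61538, 0.30769)
Lv1 = (9.92308, 5.69231, 3.23077); divide by 9.92308 → v2 = (1.00000, 0.57364, 0.32558)
Requested entry of v2: 258/258 = 1.0000

1.0000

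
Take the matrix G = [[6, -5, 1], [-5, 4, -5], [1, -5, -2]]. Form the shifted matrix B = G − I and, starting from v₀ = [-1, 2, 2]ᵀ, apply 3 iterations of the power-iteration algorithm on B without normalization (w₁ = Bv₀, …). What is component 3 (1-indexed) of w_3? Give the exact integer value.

B = G − I has rows (5, -5, 1); (-5, 3, -5); (1, -5, -3)
w1 = Bv₀ = (-13, 1, -17)
w2 = Bw1 = (-87, 153, 33)
w3 = Bw2 = (-1167, 729, -951)
Requested component of w3: -951

-951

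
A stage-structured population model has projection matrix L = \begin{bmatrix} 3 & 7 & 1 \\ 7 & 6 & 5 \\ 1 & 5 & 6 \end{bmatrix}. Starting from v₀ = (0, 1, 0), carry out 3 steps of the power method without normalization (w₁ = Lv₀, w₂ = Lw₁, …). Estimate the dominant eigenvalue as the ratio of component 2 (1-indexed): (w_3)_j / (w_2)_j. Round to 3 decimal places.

13.373

w1 = Lv₀ = (3·0 + 7·1 + 1·0; 7·0 + 6·1 + 5·0; 1·0 + 5·1 + 6·0) = (7, 6, 5)
w2 = Lw1 = (3·7 + 7·6 + 1·5; 7·7 + 6·6 + 5·5; 1·7 + 5·6 + 6·5) = (68, 110, 67)
w3 = Lw2 = (1041, 1471, 1020)
Ratio at component: 1471 / 110 = 13.373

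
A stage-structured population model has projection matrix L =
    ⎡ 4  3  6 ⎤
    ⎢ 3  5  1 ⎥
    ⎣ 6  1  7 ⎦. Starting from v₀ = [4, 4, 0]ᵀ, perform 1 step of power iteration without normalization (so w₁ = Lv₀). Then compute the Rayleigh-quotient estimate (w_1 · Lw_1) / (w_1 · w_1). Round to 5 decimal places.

11.69753

w1 = Lv₀ = (28, 32, 28)
Lw1 = (376, 272, 396)
w1·Lw1 = 28·376 + 32·272 + 28·396 = 30320; w1·w1 = 28·28 + 32·32 + 28·28 = 2592
λ ≈ 30320/2592 = 11.69753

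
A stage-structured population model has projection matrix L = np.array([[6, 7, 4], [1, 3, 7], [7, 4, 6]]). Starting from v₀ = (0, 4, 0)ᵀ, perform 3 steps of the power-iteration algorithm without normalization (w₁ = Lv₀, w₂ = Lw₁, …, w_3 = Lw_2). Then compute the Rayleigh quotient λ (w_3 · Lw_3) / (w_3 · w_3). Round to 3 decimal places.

λ ≈ 15.165

w1 = Lv₀ = (28, 12, 16)
w2 = Lw1 = (316, 176, 340)
w3 = Lw2 = (4488, 3224, 4956)
Lw3 = (69320, 48852, 74048)
w3·Lw3 = 4488·69320 + 3224·48852 + 4956·74048 = 835588896; w3·w3 = 4488·4488 + 3224·3224 + 4956·4956 = 55098256
λ ≈ 835588896/55098256 = 15.165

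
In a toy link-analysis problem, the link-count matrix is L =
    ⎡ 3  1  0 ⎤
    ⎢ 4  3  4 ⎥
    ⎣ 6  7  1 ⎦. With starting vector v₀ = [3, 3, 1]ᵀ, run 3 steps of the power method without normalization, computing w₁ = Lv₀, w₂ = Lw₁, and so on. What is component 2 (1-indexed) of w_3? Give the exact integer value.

w1 = Lv₀ = (3·3 + 1·3 + 0·1; 4·3 + 3·3 + 4·1; 6·3 + 7·3 + 1·1) = (12, 25, 40)
w2 = Lw1 = (3·12 + 1·25 + 0·40; 4·12 + 3·25 + 4·40; 6·12 + 7·25 + 1·40) = (61, 283, 287)
w3 = Lw2 = (466, 2241, 2634)
The requested component of w3 is 2241.

2241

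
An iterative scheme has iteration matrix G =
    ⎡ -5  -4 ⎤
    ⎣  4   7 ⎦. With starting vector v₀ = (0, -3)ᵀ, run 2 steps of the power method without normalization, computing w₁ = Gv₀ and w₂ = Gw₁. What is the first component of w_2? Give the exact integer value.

w1 = Gv₀ = ((-5)·0 + (-4)·(-3); 4·0 + 7·(-3)) = (12, -21)
w2 = Gw1 = ((-5)·12 + (-4)·(-21); 4·12 + 7·(-21)) = (24, -99)
The requested component of w2 is 24.

24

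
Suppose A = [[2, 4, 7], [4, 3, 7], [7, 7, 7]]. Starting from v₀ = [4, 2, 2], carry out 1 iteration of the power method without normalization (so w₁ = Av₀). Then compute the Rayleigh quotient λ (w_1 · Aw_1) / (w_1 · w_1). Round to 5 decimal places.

w1 = Av₀ = (30, 36, 56)
Aw1 = (596, 620, 854)
w1·Aw1 = 30·596 + 36·620 + 56·854 = 88024; w1·w1 = 30·30 + 36·36 + 56·56 = 5332
λ ≈ 88024/5332 = 16.50863

λ ≈ 16.50863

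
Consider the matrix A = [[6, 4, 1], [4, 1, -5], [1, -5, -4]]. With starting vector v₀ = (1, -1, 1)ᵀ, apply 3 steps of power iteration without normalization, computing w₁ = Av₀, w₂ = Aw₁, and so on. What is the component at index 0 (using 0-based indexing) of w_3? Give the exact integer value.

w1 = Av₀ = (3, -2, 2)
w2 = Aw1 = (12, 0, 5)
w3 = Aw2 = (77, 23, -8)
The requested component of w3 is 77.

77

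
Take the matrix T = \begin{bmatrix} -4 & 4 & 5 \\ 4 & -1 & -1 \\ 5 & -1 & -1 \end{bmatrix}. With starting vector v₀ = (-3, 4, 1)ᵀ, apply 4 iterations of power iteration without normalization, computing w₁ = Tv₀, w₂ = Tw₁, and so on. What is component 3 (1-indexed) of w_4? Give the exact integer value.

w1 = Tv₀ = (33, -17, -20)
w2 = Tw1 = (-300, 169, 202)
w3 = Tw2 = (2886, -1571, -1871)
w4 = Tw3 = (-27183, 14986, 17872)
The requested component of w4 is 17872.

17872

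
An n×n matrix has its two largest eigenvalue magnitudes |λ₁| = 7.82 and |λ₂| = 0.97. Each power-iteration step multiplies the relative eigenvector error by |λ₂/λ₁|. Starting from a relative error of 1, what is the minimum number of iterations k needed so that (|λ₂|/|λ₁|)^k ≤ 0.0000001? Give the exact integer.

8

|λ₂/λ₁| = 0.97/7.82 = 0.12404
Need k ≥ ln(0.0000001) / ln(0.12404) = -16.1181 / -2.0871 ≈ 7.723
Smallest integer k satisfying the bound: 8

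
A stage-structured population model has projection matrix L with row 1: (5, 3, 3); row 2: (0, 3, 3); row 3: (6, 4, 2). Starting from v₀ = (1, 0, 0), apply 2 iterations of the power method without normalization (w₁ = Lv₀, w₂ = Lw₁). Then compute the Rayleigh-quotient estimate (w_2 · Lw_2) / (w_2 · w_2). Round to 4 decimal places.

λ ≈ 9.5537

w1 = Lv₀ = (5·1 + 3·0 + 3·0; 0·1 + 3·0 + 3·0; 6·1 + 4·0 + 2·0) = (5, 0, 6)
w2 = Lw1 = (5·5 + 3·0 + 3·6; 0·5 + 3·0 + 3·6; 6·5 + 4·0 + 2·6) = (43, 18, 42)
Lw2 = (395, 180, 414)
w2·Lw2 = 43·395 + 18·180 + 42·414 = 37613; w2·w2 = 43·43 + 18·18 + 42·42 = 3937
λ ≈ 37613/3937 = 9.5537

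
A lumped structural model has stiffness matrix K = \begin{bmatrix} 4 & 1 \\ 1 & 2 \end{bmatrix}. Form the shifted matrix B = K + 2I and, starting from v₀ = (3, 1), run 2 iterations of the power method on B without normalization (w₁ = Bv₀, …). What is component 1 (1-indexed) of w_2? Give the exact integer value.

B = K + 2I has rows (6, 1); (1, 4)
w1 = Bv₀ = (19, 7)
w2 = Bw1 = (121, 47)
Requested component of w2: 121

121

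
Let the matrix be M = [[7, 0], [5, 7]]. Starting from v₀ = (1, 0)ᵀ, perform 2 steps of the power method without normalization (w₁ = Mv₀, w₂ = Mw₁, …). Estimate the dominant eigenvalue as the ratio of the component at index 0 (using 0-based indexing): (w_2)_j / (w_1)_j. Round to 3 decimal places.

w1 = Mv₀ = (7·1 + 0·0; 5·1 + 7·0) = (7, 5)
w2 = Mw1 = (7·7 + 0·5; 5·7 + 7·5) = (49, 70)
Ratio at component: 49 / 7 = 7.000

λ ≈ 7.000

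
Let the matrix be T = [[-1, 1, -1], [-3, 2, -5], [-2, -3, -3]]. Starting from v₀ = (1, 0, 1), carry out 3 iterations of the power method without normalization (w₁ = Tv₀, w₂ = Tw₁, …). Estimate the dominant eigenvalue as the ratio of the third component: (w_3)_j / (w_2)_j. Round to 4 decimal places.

w1 = Tv₀ = (-2, -8, -5)
w2 = Tw1 = (-1, 15, 43)
w3 = Tw2 = (-27, -182, -172)
Ratio at component: -172 / 43 = -4.0000

λ ≈ -4.0000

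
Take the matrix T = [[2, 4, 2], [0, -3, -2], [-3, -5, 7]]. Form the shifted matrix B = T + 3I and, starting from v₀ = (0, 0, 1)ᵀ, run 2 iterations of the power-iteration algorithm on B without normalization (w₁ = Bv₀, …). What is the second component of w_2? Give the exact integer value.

B = T + 3I has rows (5, 4, 2); (0, 0, -2); (-3, -5, 10)
w1 = Bv₀ = (2, -2, 10)
w2 = Bw1 = (22, -20, 104)
Requested component of w2: -20

-20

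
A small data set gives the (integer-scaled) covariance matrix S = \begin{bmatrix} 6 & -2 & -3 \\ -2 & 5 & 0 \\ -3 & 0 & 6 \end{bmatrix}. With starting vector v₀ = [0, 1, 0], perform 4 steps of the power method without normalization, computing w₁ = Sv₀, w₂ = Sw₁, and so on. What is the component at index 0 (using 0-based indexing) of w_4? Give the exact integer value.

-1932

w1 = Sv₀ = (6·0 + (-2)·1 + (-3)·0; (-2)·0 + 5·1 + 0·0; (-3)·0 + 0·1 + 6·0) = (-2, 5, 0)
w2 = Sw1 = (6·(-2) + (-2)·5 + (-3)·0; (-2)·(-2) + 5·5 + 0·0; (-3)·(-2) + 0·5 + 6·0) = (-22, 29, 6)
w3 = Sw2 = (-208, 189, 102)
w4 = Sw3 = (-1932, 1361, 1236)
The requested component of w4 is -1932.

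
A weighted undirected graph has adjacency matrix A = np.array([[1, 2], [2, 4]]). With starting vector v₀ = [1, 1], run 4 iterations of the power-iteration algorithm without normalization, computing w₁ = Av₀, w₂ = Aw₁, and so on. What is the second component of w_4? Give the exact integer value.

w1 = Av₀ = (1·1 + 2·1; 2·1 + 4·1) = (3, 6)
w2 = Aw1 = (1·3 + 2·6; 2·3 + 4·6) = (15, 30)
w3 = Aw2 = (75, 150)
w4 = Aw3 = (375, 750)
The requested component of w4 is 750.

750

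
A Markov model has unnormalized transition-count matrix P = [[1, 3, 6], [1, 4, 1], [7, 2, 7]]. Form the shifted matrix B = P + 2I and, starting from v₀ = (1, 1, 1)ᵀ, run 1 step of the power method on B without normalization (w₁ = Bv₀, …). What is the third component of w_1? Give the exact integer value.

B = P + 2I has rows (3, 3, 6); (1, 6, 1); (7, 2, 9)
w1 = Bv₀ = (12, 8, 18)
Requested component of w1: 18

18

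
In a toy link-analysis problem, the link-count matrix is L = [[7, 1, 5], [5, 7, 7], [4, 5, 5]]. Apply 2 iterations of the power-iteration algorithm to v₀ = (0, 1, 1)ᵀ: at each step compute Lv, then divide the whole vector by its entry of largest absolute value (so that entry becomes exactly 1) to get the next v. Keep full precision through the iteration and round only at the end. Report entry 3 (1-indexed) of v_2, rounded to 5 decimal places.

Lv0 = (6.000000, 14.000000, 10.000000); divide by 14.000000 → v1 = (0.428571, 1.000000, 0.714286)
Lv1 = (7.571429, 14.142857, 10.285714); divide by 14.142857 → v2 = (0.535354, 1.000000, 0.727273)
Requested entry of v2: 144/198 = 0.72727

0.72727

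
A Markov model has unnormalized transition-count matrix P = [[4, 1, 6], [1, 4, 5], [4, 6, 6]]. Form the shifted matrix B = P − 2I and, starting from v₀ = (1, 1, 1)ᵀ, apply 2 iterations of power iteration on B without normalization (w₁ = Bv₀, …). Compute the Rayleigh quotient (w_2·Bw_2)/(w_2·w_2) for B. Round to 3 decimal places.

10.850

B = P − 2I has rows (2, 1, 6); (1, 2, 5); (4, 6, 4)
w1 = Bv₀ = (9, 8, 14)
w2 = Bw1 = (110, 95, 140)
Bw2 = (1155, 1000, 1570)
w2·Bw2 = 441850; w2·w2 = 40725; μ ≈ 441850/40725 = 10.850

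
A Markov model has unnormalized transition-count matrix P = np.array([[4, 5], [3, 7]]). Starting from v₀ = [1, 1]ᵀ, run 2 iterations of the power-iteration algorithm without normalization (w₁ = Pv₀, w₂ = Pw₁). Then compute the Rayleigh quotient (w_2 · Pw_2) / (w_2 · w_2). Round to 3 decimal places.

9.651

w1 = Pv₀ = (9, 10)
w2 = Pw1 = (86, 97)
Pw2 = (829, 937)
w2·Pw2 = 86·829 + 97·937 = 162183; w2·w2 = 86·86 + 97·97 = 16805
λ ≈ 162183/16805 = 9.651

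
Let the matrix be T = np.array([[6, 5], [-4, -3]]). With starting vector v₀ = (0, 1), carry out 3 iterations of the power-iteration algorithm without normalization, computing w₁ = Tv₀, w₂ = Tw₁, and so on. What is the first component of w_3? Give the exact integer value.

w1 = Tv₀ = (6·0 + 5·1; (-4)·0 + (-3)·1) = (5, -3)
w2 = Tw1 = (6·5 + 5·(-3); (-4)·5 + (-3)·(-3)) = (15, -11)
w3 = Tw2 = (35, -27)
The requested component of w3 is 35.

35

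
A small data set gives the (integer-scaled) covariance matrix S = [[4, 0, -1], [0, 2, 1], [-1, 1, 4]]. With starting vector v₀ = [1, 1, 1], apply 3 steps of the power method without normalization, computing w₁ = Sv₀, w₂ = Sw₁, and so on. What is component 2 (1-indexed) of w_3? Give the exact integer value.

w1 = Sv₀ = (3, 3, 4)
w2 = Sw1 = (8, 10, 16)
w3 = Sw2 = (16, 36, 66)
The requested component of w3 is 36.

36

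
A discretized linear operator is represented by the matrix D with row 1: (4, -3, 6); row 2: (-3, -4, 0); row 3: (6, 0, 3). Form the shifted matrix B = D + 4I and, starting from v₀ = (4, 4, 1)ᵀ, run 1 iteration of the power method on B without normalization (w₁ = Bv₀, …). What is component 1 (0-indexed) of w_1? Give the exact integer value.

-12

B = D + 4I has rows (8, -3, 6); (-3, 0, 0); (6, 0, 7)
w1 = Bv₀ = (8·4 + (-3)·4 + 6·1; (-3)·4 + 0·4 + 0·1; 6·4 + 0·4 + 7·1) = (26, -12, 31)
Requested component of w1: -12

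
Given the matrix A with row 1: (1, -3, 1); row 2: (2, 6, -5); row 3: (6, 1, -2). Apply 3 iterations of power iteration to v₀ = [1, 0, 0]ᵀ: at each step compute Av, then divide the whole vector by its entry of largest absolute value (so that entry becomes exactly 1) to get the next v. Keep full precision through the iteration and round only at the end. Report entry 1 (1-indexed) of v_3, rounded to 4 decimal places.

-0.6081

Av0 = (1.00000, 2.00000, 6.00000); divide by 6.00000 → v1 = (0.16667, 0.33333, 1.00000)
Av1 = (0.16667, -2.66667, -0.66667); divide by -2.66667 → v2 = (-0.06250, 1.00000, 0.25000)
Av2 = (-2.81250, 4.62500, 0.12500); divide by 4.62500 → v3 = (-0.60811, 1.00000, 0.02703)
Requested entry of v3: 45/-74 = -0.6081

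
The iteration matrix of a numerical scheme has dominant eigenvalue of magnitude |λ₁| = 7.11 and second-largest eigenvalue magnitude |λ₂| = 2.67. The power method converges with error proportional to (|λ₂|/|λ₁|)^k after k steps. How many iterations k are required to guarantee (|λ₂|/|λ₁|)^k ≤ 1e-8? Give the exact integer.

19

|λ₂/λ₁| = 2.67/7.11 = 0.37553
Need k ≥ ln(1e-8) / ln(0.37553) = -18.4207 / -0.9794 ≈ 18.808
Smallest integer k satisfying the bound: 19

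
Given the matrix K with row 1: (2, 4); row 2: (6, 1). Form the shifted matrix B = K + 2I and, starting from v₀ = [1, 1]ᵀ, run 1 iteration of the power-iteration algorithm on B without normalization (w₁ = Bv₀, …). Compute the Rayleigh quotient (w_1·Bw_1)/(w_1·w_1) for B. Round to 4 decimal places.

B = K + 2I has rows (4, 4); (6, 3)
w1 = Bv₀ = (4·1 + 4·1; 6·1 + 3·1) = (8, 9)
Bw1 = (68, 75)
w1·Bw1 = 1219; w1·w1 = 145; μ ≈ 1219/145 = 8.4069

μ ≈ 8.4069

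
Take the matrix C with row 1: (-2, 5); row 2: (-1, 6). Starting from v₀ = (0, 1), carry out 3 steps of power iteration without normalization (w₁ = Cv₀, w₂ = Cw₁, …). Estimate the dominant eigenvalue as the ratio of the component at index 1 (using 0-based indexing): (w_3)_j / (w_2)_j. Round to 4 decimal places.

w1 = Cv₀ = ((-2)·0 + 5·1; (-1)·0 + 6·1) = (5, 6)
w2 = Cw1 = ((-2)·5 + 5·6; (-1)·5 + 6·6) = (20, 31)
w3 = Cw2 = (115, 166)
Ratio at component: 166 / 31 = 5.3548

λ ≈ 5.3548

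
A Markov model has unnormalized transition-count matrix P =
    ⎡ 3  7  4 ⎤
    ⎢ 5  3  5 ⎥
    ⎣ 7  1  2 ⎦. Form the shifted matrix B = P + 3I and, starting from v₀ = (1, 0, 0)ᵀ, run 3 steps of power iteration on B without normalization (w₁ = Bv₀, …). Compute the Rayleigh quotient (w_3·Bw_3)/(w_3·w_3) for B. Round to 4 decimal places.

B = P + 3I has rows (6, 7, 4); (5, 6, 5); (7, 1, 5)
w1 = Bv₀ = (6·1 + 7·0 + 4·0; 5·1 + 6·0 + 5·0; 7·1 + 1·0 + 5·0) = (6, 5, 7)
w2 = Bw1 = (6·6 + 7·5 + 4·7; 5·6 + 6·5 + 5·7; 7·6 + 1·5 + 5·7) = (99, 95, 82)
w3 = Bw2 = (1587, 1475, 1198)
Bw3 = (24639, 22775, 18574)
w3·Bw3 = 94946870; w3·w3 = 6129398; μ ≈ 94946870/6129398 = 15.4904

15.4904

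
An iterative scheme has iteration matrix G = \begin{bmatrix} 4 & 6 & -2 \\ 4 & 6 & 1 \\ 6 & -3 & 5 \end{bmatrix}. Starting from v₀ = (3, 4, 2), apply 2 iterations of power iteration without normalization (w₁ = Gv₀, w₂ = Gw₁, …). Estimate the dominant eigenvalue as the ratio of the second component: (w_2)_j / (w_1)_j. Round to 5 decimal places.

9.78947

w1 = Gv₀ = (32, 38, 16)
w2 = Gw1 = (324, 372, 158)
Ratio at component: 372 / 38 = 9.78947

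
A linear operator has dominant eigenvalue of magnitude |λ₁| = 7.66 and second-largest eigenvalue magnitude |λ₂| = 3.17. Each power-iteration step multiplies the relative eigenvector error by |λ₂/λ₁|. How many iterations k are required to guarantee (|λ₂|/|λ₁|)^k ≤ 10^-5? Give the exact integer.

14

|λ₂/λ₁| = 3.17/7.66 = 0.41384
Need k ≥ ln(10^-5) / ln(0.41384) = -11.5129 / -0.8823 ≈ 13.049
Smallest integer k satisfying the bound: 14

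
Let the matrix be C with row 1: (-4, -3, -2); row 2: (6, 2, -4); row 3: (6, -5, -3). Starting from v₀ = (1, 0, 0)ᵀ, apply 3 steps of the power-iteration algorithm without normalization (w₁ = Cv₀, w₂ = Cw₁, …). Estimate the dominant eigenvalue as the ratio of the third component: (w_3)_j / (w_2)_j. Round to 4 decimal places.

λ ≈ -4.3333

w1 = Cv₀ = (-4, 6, 6)
w2 = Cw1 = (-14, -36, -72)
w3 = Cw2 = (308, 132, 312)
Ratio at component: 312 / -72 = -4.3333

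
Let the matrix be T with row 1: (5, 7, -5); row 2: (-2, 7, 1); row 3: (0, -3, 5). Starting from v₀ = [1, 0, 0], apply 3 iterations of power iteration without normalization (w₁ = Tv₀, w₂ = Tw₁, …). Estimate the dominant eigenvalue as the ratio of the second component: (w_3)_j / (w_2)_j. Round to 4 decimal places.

w1 = Tv₀ = (5, -2, 0)
w2 = Tw1 = (11, -24, 6)
w3 = Tw2 = (-143, -184, 102)
Ratio at component: -184 / -24 = 7.6667

7.6667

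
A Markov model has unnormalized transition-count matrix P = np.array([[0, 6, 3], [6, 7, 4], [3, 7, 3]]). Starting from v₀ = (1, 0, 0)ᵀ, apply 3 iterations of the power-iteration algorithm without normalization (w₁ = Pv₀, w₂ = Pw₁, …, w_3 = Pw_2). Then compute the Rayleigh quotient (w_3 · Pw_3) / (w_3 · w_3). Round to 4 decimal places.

w1 = Pv₀ = (0·1 + 6·0 + 3·0; 6·1 + 7·0 + 4·0; 3·1 + 7·0 + 3·0) = (0, 6, 3)
w2 = Pw1 = (0·0 + 6·6 + 3·3; 6·0 + 7·6 + 4·3; 3·0 + 7·6 + 3·3) = (45, 54, 51)
w3 = Pw2 = (477, 852, 666)
Pw3 = (7110, 11490, 9393)
w3·Pw3 = 477·7110 + 852·11490 + 666·9393 = 19436688; w3·w3 = 477·477 + 852·852 + 666·666 = 1396989
λ ≈ 19436688/1396989 = 13.9133

13.9133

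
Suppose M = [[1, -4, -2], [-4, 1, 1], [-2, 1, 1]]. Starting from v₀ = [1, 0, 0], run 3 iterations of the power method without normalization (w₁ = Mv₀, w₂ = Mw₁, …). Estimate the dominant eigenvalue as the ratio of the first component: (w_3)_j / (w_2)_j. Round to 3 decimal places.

w1 = Mv₀ = (1, -4, -2)
w2 = Mw1 = (21, -10, -8)
w3 = Mw2 = (77, -102, -60)
Ratio at component: 77 / 21 = 3.667

λ ≈ 3.667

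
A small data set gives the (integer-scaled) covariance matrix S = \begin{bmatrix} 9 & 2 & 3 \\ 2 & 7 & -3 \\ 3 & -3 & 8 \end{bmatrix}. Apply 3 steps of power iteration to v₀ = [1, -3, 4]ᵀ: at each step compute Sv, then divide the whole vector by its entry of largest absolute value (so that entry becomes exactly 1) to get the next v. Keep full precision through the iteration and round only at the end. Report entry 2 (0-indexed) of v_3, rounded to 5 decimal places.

Sv0 = (15.000000, -31.000000, 44.000000); divide by 44.000000 → v1 = (0.340909, -0.704545, 1.000000)
Sv1 = (4.659091, -7.250000, 11.136364); divide by 11.136364 → v2 = (0.418367, -0.651020, 1.000000)
Sv2 = (5.463265, -6.720408, 11.208163); divide by 11.208163 → v3 = (0.487436, -0.599599, 1.000000)
Requested entry of v3: 5492/5492 = 1.00000

1.00000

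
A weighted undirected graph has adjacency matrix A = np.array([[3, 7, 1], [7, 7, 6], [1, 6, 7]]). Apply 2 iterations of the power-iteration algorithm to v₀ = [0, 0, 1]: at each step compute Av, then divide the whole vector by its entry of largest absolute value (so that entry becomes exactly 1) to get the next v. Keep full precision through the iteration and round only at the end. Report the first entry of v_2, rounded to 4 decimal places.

Av0 = (1.00000, 6.00000, 7.00000); divide by 7.00000 → v1 = (0.14286, 0.85714, 1.00000)
Av1 = (7.42857, 13.00000, 12.28571); divide by 13.00000 → v2 = (0.57143, 1.00000, 0.94505)
Requested entry of v2: 52/91 = 0.5714

0.5714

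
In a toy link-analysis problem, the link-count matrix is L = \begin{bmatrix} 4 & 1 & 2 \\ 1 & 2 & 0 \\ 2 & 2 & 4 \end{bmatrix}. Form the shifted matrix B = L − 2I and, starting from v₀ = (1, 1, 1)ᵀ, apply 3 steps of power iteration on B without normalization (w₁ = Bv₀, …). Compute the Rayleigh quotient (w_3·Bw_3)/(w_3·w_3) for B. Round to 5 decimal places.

μ ≈ 4.33917

B = L − 2I has rows (2, 1, 2); (1, 0, 0); (2, 2, 2)
w1 = Bv₀ = (2·1 + 1·1 + 2·1; 1·1 + 0·1 + 0·1; 2·1 + 2·1 + 2·1) = (5, 1, 6)
w2 = Bw1 = (2·5 + 1·1 + 2·6; 1·5 + 0·1 + 0·6; 2·5 + 2·1 + 2·6) = (23, 5, 24)
w3 = Bw2 = (99, 23, 104)
Bw3 = (429, 99, 452)
w3·Bw3 = 91756; w3·w3 = 21146; μ ≈ 91756/21146 = 4.33917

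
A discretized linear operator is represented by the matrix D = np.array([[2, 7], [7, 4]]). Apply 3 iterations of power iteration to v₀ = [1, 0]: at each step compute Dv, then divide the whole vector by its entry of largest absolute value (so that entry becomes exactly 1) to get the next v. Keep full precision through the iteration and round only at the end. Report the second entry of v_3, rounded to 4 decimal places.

1.0000

Dv0 = (2.00000, 7.00000); divide by 7.00000 → v1 = (0.28571, 1.00000)
Dv1 = (7.57143, 6.00000); divide by 7.57143 → v2 = (1.00000, 0.79245)
Dv2 = (7.54717, 10.16981); divide by 10.16981 → v3 = (0.74212, 1.00000)
Requested entry of v3: 539/539 = 1.0000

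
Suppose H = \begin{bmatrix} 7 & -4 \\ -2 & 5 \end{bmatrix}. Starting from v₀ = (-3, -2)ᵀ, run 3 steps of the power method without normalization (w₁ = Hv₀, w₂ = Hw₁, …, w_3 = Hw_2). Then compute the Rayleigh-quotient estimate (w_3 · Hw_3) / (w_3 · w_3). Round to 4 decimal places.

8.5821

w1 = Hv₀ = (7·(-3) + (-4)·(-2); (-2)·(-3) + 5·(-2)) = (-13, -4)
w2 = Hw1 = (7·(-13) + (-4)·(-4); (-2)·(-13) + 5·(-4)) = (-75, 6)
w3 = Hw2 = (-549, 180)
Hw3 = (-4563, 1998)
w3·Hw3 = (-549)·(-4563) + 180·1998 = 2864727; w3·w3 = (-549)·(-549) + 180·180 = 333801
λ ≈ 2864727/333801 = 8.5821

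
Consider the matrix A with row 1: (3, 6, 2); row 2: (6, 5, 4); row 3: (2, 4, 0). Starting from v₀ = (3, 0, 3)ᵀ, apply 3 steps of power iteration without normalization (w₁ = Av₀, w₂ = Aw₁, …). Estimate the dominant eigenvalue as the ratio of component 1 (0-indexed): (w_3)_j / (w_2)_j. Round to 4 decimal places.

w1 = Av₀ = (3·3 + 6·0 + 2·3; 6·3 + 5·0 + 4·3; 2·3 + 4·0 + 0·3) = (15, 30, 6)
w2 = Aw1 = (3·15 + 6·30 + 2·6; 6·15 + 5·30 + 4·6; 2·15 + 4·30 + 0·6) = (237, 264, 150)
w3 = Aw2 = (2595, 3342, 1530)
Ratio at component: 3342 / 264 = 12.6591

12.6591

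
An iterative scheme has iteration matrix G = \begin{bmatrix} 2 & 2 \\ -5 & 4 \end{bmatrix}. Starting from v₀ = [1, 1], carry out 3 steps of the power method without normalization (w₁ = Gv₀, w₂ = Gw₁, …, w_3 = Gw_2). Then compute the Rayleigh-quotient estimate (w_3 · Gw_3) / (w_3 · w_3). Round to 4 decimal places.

3.0566

w1 = Gv₀ = (2·1 + 2·1; (-5)·1 + 4·1) = (4, -1)
w2 = Gw1 = (2·4 + 2·(-1); (-5)·4 + 4·(-1)) = (6, -24)
w3 = Gw2 = (-36, -126)
Gw3 = (-324, -324)
w3·Gw3 = (-36)·(-324) + (-126)·(-324) = 52488; w3·w3 = (-36)·(-36) + (-126)·(-126) = 17172
λ ≈ 52488/17172 = 3.0566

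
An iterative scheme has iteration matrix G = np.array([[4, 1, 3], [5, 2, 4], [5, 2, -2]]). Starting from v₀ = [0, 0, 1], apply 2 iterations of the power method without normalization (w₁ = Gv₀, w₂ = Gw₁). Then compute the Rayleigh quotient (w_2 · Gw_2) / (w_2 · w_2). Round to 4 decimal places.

w1 = Gv₀ = (3, 4, -2)
w2 = Gw1 = (10, 15, 27)
Gw2 = (136, 188, 26)
w2·Gw2 = 10·136 + 15·188 + 27·26 = 4882; w2·w2 = 10·10 + 15·15 + 27·27 = 1054
λ ≈ 4882/1054 = 4.6319

λ ≈ 4.6319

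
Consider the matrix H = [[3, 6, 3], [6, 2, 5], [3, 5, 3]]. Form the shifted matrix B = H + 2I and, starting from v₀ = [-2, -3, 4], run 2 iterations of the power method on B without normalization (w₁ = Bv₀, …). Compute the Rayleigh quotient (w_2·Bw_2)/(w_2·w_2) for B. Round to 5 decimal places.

B = H + 2I has rows (5, 6, 3); (6, 4, 5); (3, 5, 5)
w1 = Bv₀ = (5·(-2) + 6·(-3) + 3·4; 6·(-2) + 4·(-3) + 5·4; 3·(-2) + 5·(-3) + 5·4) = (-16, -4, -1)
w2 = Bw1 = (5·(-16) + 6·(-4) + 3·(-1); 6·(-16) + 4·(-4) + 5·(-1); 3·(-16) + 5·(-4) + 5·(-1)) = (-107, -117, -73)
Bw2 = (-1456, -1475, -1271)
w2·Bw2 = 421150; w2·w2 = 30467; μ ≈ 421150/30467 = 13.82315

13.82315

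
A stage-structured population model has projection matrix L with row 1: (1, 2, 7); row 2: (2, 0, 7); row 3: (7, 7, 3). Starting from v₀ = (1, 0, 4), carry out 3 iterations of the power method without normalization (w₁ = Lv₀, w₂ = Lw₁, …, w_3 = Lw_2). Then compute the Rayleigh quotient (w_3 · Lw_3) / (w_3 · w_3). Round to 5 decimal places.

w1 = Lv₀ = (29, 30, 19)
w2 = Lw1 = (222, 191, 470)
w3 = Lw2 = (3894, 3734, 4301)
Lw3 = (41469, 37895, 66299)
w3·Lw3 = 3894·41469 + 3734·37895 + 4301·66299 = 588132215; w3·w3 = 3894·3894 + 3734·3734 + 4301·4301 = 47604593
λ ≈ 588132215/47604593 = 12.35453

λ ≈ 12.35453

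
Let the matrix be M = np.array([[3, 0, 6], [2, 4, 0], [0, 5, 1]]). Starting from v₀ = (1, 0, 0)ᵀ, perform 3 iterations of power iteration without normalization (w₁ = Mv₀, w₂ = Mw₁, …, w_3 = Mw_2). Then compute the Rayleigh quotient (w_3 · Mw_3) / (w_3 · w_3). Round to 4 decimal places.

6.9554

w1 = Mv₀ = (3·1 + 0·0 + 6·0; 2·1 + 4·0 + 0·0; 0·1 + 5·0 + 1·0) = (3, 2, 0)
w2 = Mw1 = (3·3 + 0·2 + 6·0; 2·3 + 4·2 + 0·0; 0·3 + 5·2 + 1·0) = (9, 14, 10)
w3 = Mw2 = (87, 74, 80)
Mw3 = (741, 470, 450)
w3·Mw3 = 87·741 + 74·470 + 80·450 = 135247; w3·w3 = 87·87 + 74·74 + 80·80 = 19445
λ ≈ 135247/19445 = 6.9554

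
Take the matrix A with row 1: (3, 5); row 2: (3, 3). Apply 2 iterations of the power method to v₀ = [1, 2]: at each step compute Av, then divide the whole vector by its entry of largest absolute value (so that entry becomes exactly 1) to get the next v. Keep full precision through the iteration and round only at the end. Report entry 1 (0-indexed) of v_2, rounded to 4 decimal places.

0.7857

Av0 = (13.00000, 9.00000); divide by 13.00000 → v1 = (1.00000, 0.69231)
Av1 = (6.46154, 5.07692); divide by 6.46154 → v2 = (1.00000, 0.78571)
Requested entry of v2: 66/84 = 0.7857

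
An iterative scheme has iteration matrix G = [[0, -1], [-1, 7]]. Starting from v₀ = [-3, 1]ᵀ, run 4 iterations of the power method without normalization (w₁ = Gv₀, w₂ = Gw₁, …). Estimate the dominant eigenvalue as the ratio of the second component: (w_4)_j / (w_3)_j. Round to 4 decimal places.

λ ≈ 7.1400

w1 = Gv₀ = (-1, 10)
w2 = Gw1 = (-10, 71)
w3 = Gw2 = (-71, 507)
w4 = Gw3 = (-507, 3620)
Ratio at component: 3620 / 507 = 7.1400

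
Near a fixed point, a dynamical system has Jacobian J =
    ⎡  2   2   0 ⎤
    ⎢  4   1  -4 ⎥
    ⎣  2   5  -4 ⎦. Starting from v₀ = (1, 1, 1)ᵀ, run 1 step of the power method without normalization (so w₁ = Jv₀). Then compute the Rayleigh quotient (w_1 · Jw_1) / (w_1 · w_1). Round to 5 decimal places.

w1 = Jv₀ = (4, 1, 3)
Jw1 = (10, 5, 1)
w1·Jw1 = 4·10 + 1·5 + 3·1 = 48; w1·w1 = 4·4 + 1·1 + 3·3 = 26
λ ≈ 48/26 = 1.84615

λ ≈ 1.84615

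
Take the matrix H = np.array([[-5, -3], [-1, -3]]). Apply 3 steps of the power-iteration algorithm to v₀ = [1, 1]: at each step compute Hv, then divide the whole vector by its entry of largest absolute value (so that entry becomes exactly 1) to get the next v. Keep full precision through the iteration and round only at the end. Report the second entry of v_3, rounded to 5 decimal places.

0.35000

Hv0 = (-8.000000, -4.000000); divide by -8.000000 → v1 = (1.000000, 0.500000)
Hv1 = (-6.500000, -2.500000); divide by -6.500000 → v2 = (1.000000, 0.384615)
Hv2 = (-6.153846, -2.153846); divide by -6.153846 → v3 = (1.000000, 0.350000)
Requested entry of v3: -112/-320 = 0.35000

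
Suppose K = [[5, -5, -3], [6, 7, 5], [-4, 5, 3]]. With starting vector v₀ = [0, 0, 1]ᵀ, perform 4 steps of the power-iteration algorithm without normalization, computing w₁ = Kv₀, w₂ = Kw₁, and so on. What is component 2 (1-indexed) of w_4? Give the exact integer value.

332

w1 = Kv₀ = (-3, 5, 3)
w2 = Kw1 = (-49, 32, 46)
w3 = Kw2 = (-543, 160, 494)
w4 = Kw3 = (-4997, 332, 4454)
The requested component of w4 is 332.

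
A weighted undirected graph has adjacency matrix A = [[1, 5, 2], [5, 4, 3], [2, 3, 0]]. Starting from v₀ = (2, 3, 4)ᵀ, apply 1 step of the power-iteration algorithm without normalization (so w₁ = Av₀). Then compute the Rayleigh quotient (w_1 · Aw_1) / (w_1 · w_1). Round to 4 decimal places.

9.0774

w1 = Av₀ = (1·2 + 5·3 + 2·4; 5·2 + 4·3 + 3·4; 2·2 + 3·3 + 0·4) = (25, 34, 13)
Aw1 = (221, 300, 152)
w1·Aw1 = 25·221 + 34·300 + 13·152 = 17701; w1·w1 = 25·25 + 34·34 + 13·13 = 1950
λ ≈ 17701/1950 = 9.0774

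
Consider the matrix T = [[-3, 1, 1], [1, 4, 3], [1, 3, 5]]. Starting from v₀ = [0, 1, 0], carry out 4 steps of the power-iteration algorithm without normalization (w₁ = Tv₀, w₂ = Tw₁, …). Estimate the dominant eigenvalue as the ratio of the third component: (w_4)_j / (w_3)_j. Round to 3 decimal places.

w1 = Tv₀ = (1, 4, 3)
w2 = Tw1 = (4, 26, 28)
w3 = Tw2 = (42, 192, 222)
w4 = Tw3 = (288, 1476, 1728)
Ratio at component: 1728 / 222 = 7.784

λ ≈ 7.784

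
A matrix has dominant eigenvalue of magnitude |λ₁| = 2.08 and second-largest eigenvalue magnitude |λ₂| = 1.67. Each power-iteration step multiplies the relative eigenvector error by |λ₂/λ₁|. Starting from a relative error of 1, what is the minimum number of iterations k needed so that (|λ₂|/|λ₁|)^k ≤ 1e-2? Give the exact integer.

21

|λ₂/λ₁| = 1.67/2.08 = 0.80288
Need k ≥ ln(1e-2) / ln(0.80288) = -4.6052 / -0.2195 ≈ 20.976
Smallest integer k satisfying the bound: 21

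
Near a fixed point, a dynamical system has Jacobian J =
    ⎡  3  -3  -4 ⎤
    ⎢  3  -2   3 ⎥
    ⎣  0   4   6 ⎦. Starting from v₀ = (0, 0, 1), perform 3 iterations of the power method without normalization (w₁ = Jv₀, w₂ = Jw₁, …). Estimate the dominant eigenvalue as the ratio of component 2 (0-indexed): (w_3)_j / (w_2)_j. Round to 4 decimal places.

w1 = Jv₀ = (3·0 + (-3)·0 + (-4)·1; 3·0 + (-2)·0 + 3·1; 0·0 + 4·0 + 6·1) = (-4, 3, 6)
w2 = Jw1 = (3·(-4) + (-3)·3 + (-4)·6; 3·(-4) + (-2)·3 + 3·6; 0·(-4) + 4·3 + 6·6) = (-45, 0, 48)
w3 = Jw2 = (-327, 9, 288)
Ratio at component: 288 / 48 = 6.0000

λ ≈ 6.0000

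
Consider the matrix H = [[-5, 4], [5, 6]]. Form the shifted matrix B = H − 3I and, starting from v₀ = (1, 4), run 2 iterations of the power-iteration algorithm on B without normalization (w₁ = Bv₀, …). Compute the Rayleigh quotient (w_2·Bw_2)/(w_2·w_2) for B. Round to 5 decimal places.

μ ≈ 3.37363

B = H − 3I has rows (-8, 4); (5, 3)
w1 = Bv₀ = ((-8)·1 + 4·4; 5·1 + 3·4) = (8, 17)
w2 = Bw1 = ((-8)·8 + 4·17; 5·8 + 3·17) = (4, 91)
Bw2 = (332, 293)
w2·Bw2 = 27991; w2·w2 = 8297; μ ≈ 27991/8297 = 3.37363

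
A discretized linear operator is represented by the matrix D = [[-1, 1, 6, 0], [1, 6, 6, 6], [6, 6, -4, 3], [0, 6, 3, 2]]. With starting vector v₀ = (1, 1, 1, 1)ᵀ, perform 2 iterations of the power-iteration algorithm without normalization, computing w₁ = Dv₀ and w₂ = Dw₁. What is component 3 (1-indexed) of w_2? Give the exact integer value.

139

w1 = Dv₀ = (6, 19, 11, 11)
w2 = Dw1 = (79, 252, 139, 169)
The requested component of w2 is 139.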